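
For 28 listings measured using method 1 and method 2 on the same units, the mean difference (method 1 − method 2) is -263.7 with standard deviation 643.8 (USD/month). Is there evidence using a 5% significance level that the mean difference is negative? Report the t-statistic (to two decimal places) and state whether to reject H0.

t = -2.17; reject H0

H0: μ_d = 0; H1: μ_d < 0 (paired t-test on the differences, left-tailed).
t = d̄/(s_d/√n) = -263.7/(643.8/√28) = -2.17
df = n − 1 = 27
p-value = P(T ≤ -2.17) ≈ 0.020
Since p ≈ 0.020 < α = 0.05, reject H0; the data support H1.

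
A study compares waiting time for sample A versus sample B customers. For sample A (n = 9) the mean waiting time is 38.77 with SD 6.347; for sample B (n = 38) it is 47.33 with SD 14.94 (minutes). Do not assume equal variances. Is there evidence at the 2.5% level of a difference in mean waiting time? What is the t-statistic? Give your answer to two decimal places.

-2.66

Let group 1 = sample A, group 2 = sample B. H0: μ_1 = μ_2; H1: μ_1 ≠ μ_2 (Welch's two-sample t-test, two-sided).
t = (x̄_1 − x̄_2)/√(s_1²/n_1 + s_2²/n_2) = (38.77 − 47.33)/√(6.347²/9 + 14.94²/38) = -2.66
Welch–Satterthwaite df ≈ 31.17
Two-sided p-value ≈ 0.012
Since p ≈ 0.012 < α = 0.025, reject H0; the data support H1.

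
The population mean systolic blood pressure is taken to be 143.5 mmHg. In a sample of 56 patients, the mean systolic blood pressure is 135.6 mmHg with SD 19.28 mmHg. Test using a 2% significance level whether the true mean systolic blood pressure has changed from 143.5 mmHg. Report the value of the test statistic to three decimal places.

-3.066

H0: μ = 143.5; H1: μ ≠ 143.5 (one-sample t-test, two-sided).
t = (x̄ − μ₀)/(s/√n) = (135.6 − 143.5)/(19.28/√56) = -3.066
df = n − 1 = 55
Two-sided p-value ≈ 0.0034
Since p ≈ 0.0034 < α = 0.02, reject H0; the evidence is statistically significant.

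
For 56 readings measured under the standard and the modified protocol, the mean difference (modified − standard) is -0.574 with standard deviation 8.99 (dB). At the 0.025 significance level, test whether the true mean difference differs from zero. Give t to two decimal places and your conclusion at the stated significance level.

H0: μ_d = 0; H1: μ_d ≠ 0 (paired t-test on the differences, two-sided).
t = d̄/(s_d/√n) = -0.574/(8.99/√56) = -0.48
df = n − 1 = 55
Two-sided p-value ≈ 0.6347
Since p ≈ 0.6347 > α = 0.025, fail to reject H0; the evidence is not statistically significant.

t = -0.48; fail to reject H0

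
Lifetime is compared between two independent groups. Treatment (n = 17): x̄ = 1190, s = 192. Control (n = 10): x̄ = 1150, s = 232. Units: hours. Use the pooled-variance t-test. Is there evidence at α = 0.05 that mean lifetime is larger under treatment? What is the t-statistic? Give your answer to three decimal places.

Let group 1 = treatment, group 2 = control. H0: μ_1 = μ_2; H1: μ_1 > μ_2 (two-sample pooled-variance t-test, right-tailed).
s_p² = [(17−1)·192² + (10−1)·232²]/(17+10−2) = 42969.6
t = (1190 − 1150)/√[42969.6·(1/17 + 1/10)] = 0.484
df = n₁ + n₂ − 2 = 25
p-value = P(T ≥ 0.484) ≈ 0.316
Since p ≈ 0.316 > α = 0.05, fail to reject H0; the data do not provide sufficient evidence against H0.

0.484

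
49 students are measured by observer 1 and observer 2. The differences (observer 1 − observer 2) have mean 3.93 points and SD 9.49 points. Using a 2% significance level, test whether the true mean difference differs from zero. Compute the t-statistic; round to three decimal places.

H0: μ_d = 0; H1: μ_d ≠ 0 (paired t-test on the differences, two-sided).
t = d̄/(s_d/√n) = 3.93/(9.49/√49) = 2.899
df = n − 1 = 48
Two-sided p-value ≈ 0.006
Since p ≈ 0.006 < α = 0.02, reject H0; the evidence is statistically significant.

2.899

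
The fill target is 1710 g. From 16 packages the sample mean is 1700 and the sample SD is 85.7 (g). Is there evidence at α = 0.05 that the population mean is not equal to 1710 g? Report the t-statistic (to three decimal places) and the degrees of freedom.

t = -0.467, df = 15

H0: μ = 1710; H1: μ ≠ 1710 (one-sample t-test, two-sided).
t = (x̄ − μ₀)/(s/√n) = (1700 − 1710)/(85.7/√16) = -0.467
df = n − 1 = 15
Two-sided p-value ≈ 0.6474
Since p ≈ 0.6474 > α = 0.05, fail to reject H0; the evidence is not statistically significant.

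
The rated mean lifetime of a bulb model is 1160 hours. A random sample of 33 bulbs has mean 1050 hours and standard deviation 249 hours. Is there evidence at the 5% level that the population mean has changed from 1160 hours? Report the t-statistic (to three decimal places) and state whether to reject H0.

t = -2.538; reject H0

H0: μ = 1160; H1: μ ≠ 1160 (one-sample t-test, two-sided).
t = (x̄ − μ₀)/(s/√n) = (1050 − 1160)/(249/√33) = -2.538
df = n − 1 = 32
Two-sided p-value ≈ 0.0162
Since p ≈ 0.0162 < α = 0.05, reject H0; the evidence is statistically significant.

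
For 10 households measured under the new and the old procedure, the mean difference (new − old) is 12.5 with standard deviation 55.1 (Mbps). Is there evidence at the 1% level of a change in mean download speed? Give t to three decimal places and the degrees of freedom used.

t = 0.717, df = 9

H0: μ_d = 0; H1: μ_d ≠ 0 (paired t-test on the differences, two-sided).
t = d̄/(s_d/√n) = 12.5/(55.1/√10) = 0.717
df = n − 1 = 9
Two-sided p-value ≈ 0.4913
Since p ≈ 0.4913 > α = 0.01, fail to reject H0; the evidence is not statistically significant.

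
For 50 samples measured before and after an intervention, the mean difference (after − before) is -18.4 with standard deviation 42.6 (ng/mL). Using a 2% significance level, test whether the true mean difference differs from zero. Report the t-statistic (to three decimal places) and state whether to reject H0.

H0: μ_d = 0; H1: μ_d ≠ 0 (paired t-test on the differences, two-sided).
t = d̄/(s_d/√n) = -18.4/(42.6/√50) = -3.054
df = n − 1 = 49
Two-sided p-value ≈ 0.0036
Since p ≈ 0.0036 < α = 0.02, reject H0; the data support H1.

t = -3.054; reject H0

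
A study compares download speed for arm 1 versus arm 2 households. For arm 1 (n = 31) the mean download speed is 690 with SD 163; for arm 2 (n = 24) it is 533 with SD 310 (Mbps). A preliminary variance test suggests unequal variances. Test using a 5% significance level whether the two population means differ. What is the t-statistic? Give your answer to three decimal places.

Let group 1 = arm 1, group 2 = arm 2. H0: μ_1 = μ_2; H1: μ_1 ≠ μ_2 (Welch's two-sample t-test, two-sided).
t = (x̄_1 − x̄_2)/√(s_1²/n_1 + s_2²/n_2) = (690 − 533)/√(163²/31 + 310²/24) = 2.252
Welch–Satterthwaite df ≈ 32.75
Two-sided p-value ≈ 0.031
Since p ≈ 0.031 < α = 0.05, reject H0; the evidence is statistically significant.

2.252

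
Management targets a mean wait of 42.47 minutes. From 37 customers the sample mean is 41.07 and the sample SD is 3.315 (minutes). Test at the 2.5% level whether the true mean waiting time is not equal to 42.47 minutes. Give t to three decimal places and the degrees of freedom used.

H0: μ = 42.47; H1: μ ≠ 42.47 (one-sample t-test, two-sided).
t = (x̄ − μ₀)/(s/√n) = (41.07 − 42.47)/(3.315/√37) = -2.569
df = n − 1 = 36
Two-sided p-value ≈ 0.0145
Since p ≈ 0.0145 < α = 0.025, reject H0; the data support H1.

t = -2.569, df = 36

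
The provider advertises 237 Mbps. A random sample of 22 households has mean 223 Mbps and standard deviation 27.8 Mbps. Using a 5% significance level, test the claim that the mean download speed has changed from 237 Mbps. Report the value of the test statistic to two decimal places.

-2.36

H0: μ = 237; H1: μ ≠ 237 (one-sample t-test, two-sided).
t = (x̄ − μ₀)/(s/√n) = (223 − 237)/(27.8/√22) = -2.36
df = n − 1 = 21
Two-sided p-value ≈ 0.0279
Since p ≈ 0.0279 < α = 0.05, reject H0; the data support H1.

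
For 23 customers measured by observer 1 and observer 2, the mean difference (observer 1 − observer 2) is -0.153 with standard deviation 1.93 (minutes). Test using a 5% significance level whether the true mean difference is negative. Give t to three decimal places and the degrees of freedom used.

t = -0.380, df = 22

H0: μ_d = 0; H1: μ_d < 0 (paired t-test on the differences, left-tailed).
t = d̄/(s_d/√n) = -0.153/(1.93/√23) = -0.380
df = n − 1 = 22
p-value = P(T ≤ -0.380) ≈ 0.3537
Since p ≈ 0.3537 > α = 0.05, fail to reject H0; the data do not provide sufficient evidence against H0.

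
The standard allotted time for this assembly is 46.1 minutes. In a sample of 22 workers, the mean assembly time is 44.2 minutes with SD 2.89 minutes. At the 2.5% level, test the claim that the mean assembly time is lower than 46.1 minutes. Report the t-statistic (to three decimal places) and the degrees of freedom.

H0: μ = 46.1; H1: μ < 46.1 (one-sample t-test, left-tailed).
t = (x̄ − μ₀)/(s/√n) = (44.2 − 46.1)/(2.89/√22) = -3.084
df = n − 1 = 21
p-value = P(T ≤ -3.084) ≈ 0.0028
Since p ≈ 0.0028 < α = 0.025, reject H0; the data support H1.

t = -3.084, df = 21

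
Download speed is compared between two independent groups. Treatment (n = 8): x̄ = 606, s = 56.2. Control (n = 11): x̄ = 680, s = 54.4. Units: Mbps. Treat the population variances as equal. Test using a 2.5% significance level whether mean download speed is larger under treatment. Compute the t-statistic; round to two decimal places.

Let group 1 = treatment, group 2 = control. H0: μ_1 = μ_2; H1: μ_1 > μ_2 (two-sample pooled-variance t-test, right-tailed).
s_p² = [(8−1)·56.2² + (11−1)·54.4²]/(8+11−2) = 3041.33
t = (606 − 680)/√[3041.33·(1/8 + 1/11)] = -2.89
df = n₁ + n₂ − 2 = 17
p-value = P(T ≥ -2.89) ≈ 0.9949
Since p ≈ 0.9949 > α = 0.025, fail to reject H0; the data do not provide sufficient evidence against H0.

-2.89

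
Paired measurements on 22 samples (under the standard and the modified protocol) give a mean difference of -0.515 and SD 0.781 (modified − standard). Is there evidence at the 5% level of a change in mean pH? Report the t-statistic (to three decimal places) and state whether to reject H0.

t = -3.093; reject H0

H0: μ_d = 0; H1: μ_d ≠ 0 (paired t-test on the differences, two-sided).
t = d̄/(s_d/√n) = -0.515/(0.781/√22) = -3.093
df = n − 1 = 21
Two-sided p-value ≈ 0.006
Since p ≈ 0.006 < α = 0.05, reject H0; the evidence is statistically significant.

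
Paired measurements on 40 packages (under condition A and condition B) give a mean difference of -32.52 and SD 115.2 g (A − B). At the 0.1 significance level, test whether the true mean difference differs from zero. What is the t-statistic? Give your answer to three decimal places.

H0: μ_d = 0; H1: μ_d ≠ 0 (paired t-test on the differences, two-sided).
t = d̄/(s_d/√n) = -32.52/(115.2/√40) = -1.785
df = n − 1 = 39
Two-sided p-value ≈ 0.082
Since p ≈ 0.082 < α = 0.1, reject H0; the evidence is statistically significant.

-1.785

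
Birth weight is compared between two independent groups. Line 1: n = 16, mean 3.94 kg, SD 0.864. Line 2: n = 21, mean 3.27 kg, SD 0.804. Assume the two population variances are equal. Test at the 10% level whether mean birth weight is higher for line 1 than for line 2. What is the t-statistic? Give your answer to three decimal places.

Let group 1 = line 1, group 2 = line 2. H0: μ_1 = μ_2; H1: μ_1 > μ_2 (two-sample pooled-variance t-test, right-tailed).
s_p² = [(16−1)·0.864² + (21−1)·0.804²]/(16+21−2) = 0.689307
t = (3.94 − 3.27)/√[0.689307·(1/16 + 1/21)] = 2.432
df = n₁ + n₂ − 2 = 35
p-value = P(T ≥ 2.432) ≈ 0.0101
Since p ≈ 0.0101 < α = 0.1, reject H0; the data support H1.

2.432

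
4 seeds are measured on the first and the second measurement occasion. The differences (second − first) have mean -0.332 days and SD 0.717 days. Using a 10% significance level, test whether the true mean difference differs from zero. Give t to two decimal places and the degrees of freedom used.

t = -0.93, df = 3

H0: μ_d = 0; H1: μ_d ≠ 0 (paired t-test on the differences, two-sided).
t = d̄/(s_d/√n) = -0.332/(0.717/√4) = -0.93
df = n − 1 = 3
Two-sided p-value ≈ 0.4227
Since p ≈ 0.4227 > α = 0.1, fail to reject H0; the evidence is not statistically significant.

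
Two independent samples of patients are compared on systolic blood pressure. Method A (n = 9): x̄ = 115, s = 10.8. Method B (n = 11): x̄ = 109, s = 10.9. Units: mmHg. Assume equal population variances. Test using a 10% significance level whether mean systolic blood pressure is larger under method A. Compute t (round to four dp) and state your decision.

Let group 1 = method A, group 2 = method B. H0: μ_1 = μ_2; H1: μ_1 > μ_2 (two-sample pooled-variance t-test, right-tailed).
s_p² = [(9−1)·10.8² + (11−1)·10.9²]/(9+11−2) = 117.846
t = (115 − 109)/√[117.846·(1/9 + 1/11)] = 1.2297
df = n₁ + n₂ − 2 = 18
p-value = P(T ≥ 1.2297) ≈ 0.117
Since p ≈ 0.117 > α = 0.1, fail to reject H0; the data do not provide sufficient evidence against H0.

t = 1.2297; fail to reject H0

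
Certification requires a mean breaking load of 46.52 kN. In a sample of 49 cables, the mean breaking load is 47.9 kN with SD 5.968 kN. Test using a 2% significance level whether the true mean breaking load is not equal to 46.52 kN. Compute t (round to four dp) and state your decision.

t = 1.6186; fail to reject H0

H0: μ = 46.52; H1: μ ≠ 46.52 (one-sample t-test, two-sided).
t = (x̄ − μ₀)/(s/√n) = (47.9 − 46.52)/(5.968/√49) = 1.6186
df = n − 1 = 48
Two-sided p-value ≈ 0.1121
Since p ≈ 0.1121 > α = 0.02, fail to reject H0; the data do not provide sufficient evidence against H0.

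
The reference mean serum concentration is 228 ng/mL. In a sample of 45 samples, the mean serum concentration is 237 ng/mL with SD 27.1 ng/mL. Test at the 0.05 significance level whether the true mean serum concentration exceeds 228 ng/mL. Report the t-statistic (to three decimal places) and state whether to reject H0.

H0: μ = 228; H1: μ > 228 (one-sample t-test, right-tailed).
t = (x̄ − μ₀)/(s/√n) = (237 − 228)/(27.1/√45) = 2.228
df = n − 1 = 44
p-value = P(T ≥ 2.228) ≈ 0.0155
Since p ≈ 0.0155 < α = 0.05, reject H0; the data support H1.

t = 2.228; reject H0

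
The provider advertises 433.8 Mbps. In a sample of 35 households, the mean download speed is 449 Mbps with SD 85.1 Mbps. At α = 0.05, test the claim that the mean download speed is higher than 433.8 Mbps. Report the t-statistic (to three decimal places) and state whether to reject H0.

t = 1.057; fail to reject H0

H0: μ = 433.8; H1: μ > 433.8 (one-sample t-test, right-tailed).
t = (x̄ − μ₀)/(s/√n) = (449 − 433.8)/(85.1/√35) = 1.057
df = n − 1 = 34
p-value = P(T ≥ 1.057) ≈ 0.1491
Since p ≈ 0.1491 > α = 0.05, fail to reject H0; the data do not provide sufficient evidence against H0.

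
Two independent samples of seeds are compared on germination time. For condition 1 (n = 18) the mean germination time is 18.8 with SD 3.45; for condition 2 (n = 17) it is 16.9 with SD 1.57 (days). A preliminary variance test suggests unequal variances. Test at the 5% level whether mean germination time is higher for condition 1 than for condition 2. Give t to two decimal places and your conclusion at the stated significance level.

t = 2.12; reject H0

Let group 1 = condition 1, group 2 = condition 2. H0: μ_1 = μ_2; H1: μ_1 > μ_2 (Welch's two-sample t-test, right-tailed).
t = (x̄_1 − x̄_2)/√(s_1²/n_1 + s_2²/n_2) = (18.8 − 16.9)/√(3.45²/18 + 1.57²/17) = 2.12
Welch–Satterthwaite df ≈ 24.04
p-value = P(T ≥ 2.12) ≈ 0.022
Since p ≈ 0.022 < α = 0.05, reject H0; the data support H1.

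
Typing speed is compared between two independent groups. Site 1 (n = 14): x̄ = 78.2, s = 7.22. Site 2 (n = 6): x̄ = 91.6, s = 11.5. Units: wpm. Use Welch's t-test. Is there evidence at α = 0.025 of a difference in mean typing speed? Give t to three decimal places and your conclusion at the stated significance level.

Let group 1 = site 1, group 2 = site 2. H0: μ_1 = μ_2; H1: μ_1 ≠ μ_2 (Welch's two-sample t-test, two-sided).
t = (x̄_1 − x̄_2)/√(s_1²/n_1 + s_2²/n_2) = (78.2 − 91.6)/√(7.22²/14 + 11.5²/6) = -2.640
Welch–Satterthwaite df ≈ 6.76
Two-sided p-value ≈ 0.035
Since p ≈ 0.035 > α = 0.025, fail to reject H0; the evidence is not statistically significant.

t = -2.640; fail to reject H0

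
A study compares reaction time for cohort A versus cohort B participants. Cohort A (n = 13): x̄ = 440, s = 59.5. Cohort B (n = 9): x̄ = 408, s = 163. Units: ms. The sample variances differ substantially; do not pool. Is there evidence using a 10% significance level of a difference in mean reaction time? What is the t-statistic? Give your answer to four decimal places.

0.5635

Let group 1 = cohort A, group 2 = cohort B. H0: μ_1 = μ_2; H1: μ_1 ≠ μ_2 (Welch's two-sample t-test, two-sided).
t = (x̄_1 − x̄_2)/√(s_1²/n_1 + s_2²/n_2) = (440 − 408)/√(59.5²/13 + 163²/9) = 0.5635
Welch–Satterthwaite df ≈ 9.49
Two-sided p-value ≈ 0.5861
Since p ≈ 0.5861 > α = 0.1, fail to reject H0; the evidence is not statistically significant.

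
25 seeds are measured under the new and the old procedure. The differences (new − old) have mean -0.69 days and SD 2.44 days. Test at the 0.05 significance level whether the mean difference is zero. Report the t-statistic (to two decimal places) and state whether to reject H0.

t = -1.41; fail to reject H0

H0: μ_d = 0; H1: μ_d ≠ 0 (paired t-test on the differences, two-sided).
t = d̄/(s_d/√n) = -0.69/(2.44/√25) = -1.41
df = n − 1 = 24
Two-sided p-value ≈ 0.1702
Since p ≈ 0.1702 > α = 0.05, fail to reject H0; the evidence is not statistically significant.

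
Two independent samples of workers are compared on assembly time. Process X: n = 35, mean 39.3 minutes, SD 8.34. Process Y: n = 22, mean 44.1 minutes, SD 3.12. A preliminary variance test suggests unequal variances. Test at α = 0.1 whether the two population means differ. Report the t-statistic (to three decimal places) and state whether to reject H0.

Let group 1 = process X, group 2 = process Y. H0: μ_1 = μ_2; H1: μ_1 ≠ μ_2 (Welch's two-sample t-test, two-sided).
t = (x̄_1 − x̄_2)/√(s_1²/n_1 + s_2²/n_2) = (39.3 − 44.1)/√(8.34²/35 + 3.12²/22) = -3.079
Welch–Satterthwaite df ≈ 47.05
Two-sided p-value ≈ 0.0035
Since p ≈ 0.0035 < α = 0.1, reject H0; the data support H1.

t = -3.079; reject H0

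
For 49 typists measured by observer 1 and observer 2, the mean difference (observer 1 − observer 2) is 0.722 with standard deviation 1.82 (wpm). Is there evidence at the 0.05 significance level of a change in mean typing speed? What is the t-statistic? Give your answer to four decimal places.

H0: μ_d = 0; H1: μ_d ≠ 0 (paired t-test on the differences, two-sided).
t = d̄/(s_d/√n) = 0.722/(1.82/√49) = 2.7769
df = n − 1 = 48
Two-sided p-value ≈ 0.008
Since p ≈ 0.008 < α = 0.05, reject H0; the data support H1.

2.7769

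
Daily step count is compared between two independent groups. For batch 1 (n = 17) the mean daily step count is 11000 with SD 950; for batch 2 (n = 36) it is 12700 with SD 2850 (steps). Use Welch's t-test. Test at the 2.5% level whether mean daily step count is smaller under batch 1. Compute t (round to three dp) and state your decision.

Let group 1 = batch 1, group 2 = batch 2. H0: μ_1 = μ_2; H1: μ_1 < μ_2 (Welch's two-sample t-test, left-tailed).
t = (x̄_1 − x̄_2)/√(s_1²/n_1 + s_2²/n_2) = (11000 − 12700)/√(950²/17 + 2850²/36) = -3.220
Welch–Satterthwaite df ≈ 47.64
p-value = P(T ≤ -3.220) ≈ 0.001
Since p ≈ 0.001 < α = 0.025, reject H0; the data support H1.

t = -3.220; reject H0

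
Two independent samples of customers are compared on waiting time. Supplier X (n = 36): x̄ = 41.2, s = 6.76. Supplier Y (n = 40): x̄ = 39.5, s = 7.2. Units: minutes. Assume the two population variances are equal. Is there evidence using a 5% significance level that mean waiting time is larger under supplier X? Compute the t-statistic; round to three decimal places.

Let group 1 = supplier X, group 2 = supplier Y. H0: μ_1 = μ_2; H1: μ_1 > μ_2 (two-sample pooled-variance t-test, right-tailed).
s_p² = [(36−1)·6.76² + (40−1)·7.2²]/(36+40−2) = 48.9348
t = (41.2 − 39.5)/√[48.9348·(1/36 + 1/40)] = 1.058
df = n₁ + n₂ − 2 = 74
p-value = P(T ≥ 1.058) ≈ 0.1468
Since p ≈ 0.1468 > α = 0.05, fail to reject H0; the data do not provide sufficient evidence against H0.

1.058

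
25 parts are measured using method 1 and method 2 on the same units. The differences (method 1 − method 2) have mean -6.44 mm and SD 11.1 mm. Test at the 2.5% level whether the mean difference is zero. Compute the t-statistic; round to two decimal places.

H0: μ_d = 0; H1: μ_d ≠ 0 (paired t-test on the differences, two-sided).
t = d̄/(s_d/√n) = -6.44/(11.1/√25) = -2.90
df = n − 1 = 24
Two-sided p-value ≈ 0.008
Since p ≈ 0.008 < α = 0.025, reject H0; the evidence is statistically significant.

-2.90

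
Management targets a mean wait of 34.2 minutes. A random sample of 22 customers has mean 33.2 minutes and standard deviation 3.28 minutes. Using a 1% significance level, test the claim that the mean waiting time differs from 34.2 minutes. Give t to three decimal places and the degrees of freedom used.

t = -1.430, df = 21

H0: μ = 34.2; H1: μ ≠ 34.2 (one-sample t-test, two-sided).
t = (x̄ − μ₀)/(s/√n) = (33.2 − 34.2)/(3.28/√22) = -1.430
df = n − 1 = 21
Two-sided p-value ≈ 0.167
Since p ≈ 0.167 > α = 0.01, fail to reject H0; the evidence is not statistically significant.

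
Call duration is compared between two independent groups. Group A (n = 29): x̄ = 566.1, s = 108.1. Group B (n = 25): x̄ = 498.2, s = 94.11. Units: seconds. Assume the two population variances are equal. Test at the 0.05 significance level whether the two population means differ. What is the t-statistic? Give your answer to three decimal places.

Let group 1 = group A, group 2 = group B. H0: μ_1 = μ_2; H1: μ_1 ≠ μ_2 (two-sample pooled-variance t-test, two-sided).
s_p² = [(29−1)·108.1² + (25−1)·94.11²]/(29+25−2) = 10380
t = (566.1 − 498.2)/√[10380·(1/29 + 1/25)] = 2.442
df = n₁ + n₂ − 2 = 52
Two-sided p-value ≈ 0.0180
Since p ≈ 0.0180 < α = 0.05, reject H0; the data support H1.

2.442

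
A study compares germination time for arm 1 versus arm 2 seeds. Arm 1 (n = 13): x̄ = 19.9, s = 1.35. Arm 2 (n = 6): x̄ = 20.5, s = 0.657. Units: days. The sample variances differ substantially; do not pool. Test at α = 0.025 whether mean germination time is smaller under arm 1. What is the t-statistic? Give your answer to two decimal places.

-1.30

Let group 1 = arm 1, group 2 = arm 2. H0: μ_1 = μ_2; H1: μ_1 < μ_2 (Welch's two-sample t-test, left-tailed).
t = (x̄_1 − x̄_2)/√(s_1²/n_1 + s_2²/n_2) = (19.9 − 20.5)/√(1.35²/13 + 0.657²/6) = -1.30
Welch–Satterthwaite df ≈ 16.84
p-value = P(T ≤ -1.30) ≈ 0.105
Since p ≈ 0.105 > α = 0.025, fail to reject H0; the evidence is not statistically significant.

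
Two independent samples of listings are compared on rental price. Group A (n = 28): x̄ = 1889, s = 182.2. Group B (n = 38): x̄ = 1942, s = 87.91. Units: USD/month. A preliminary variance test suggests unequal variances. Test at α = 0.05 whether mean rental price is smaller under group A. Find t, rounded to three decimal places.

-1.422

Let group 1 = group A, group 2 = group B. H0: μ_1 = μ_2; H1: μ_1 < μ_2 (Welch's two-sample t-test, left-tailed).
t = (x̄_1 − x̄_2)/√(s_1²/n_1 + s_2²/n_2) = (1889 − 1942)/√(182.2²/28 + 87.91²/38) = -1.422
Welch–Satterthwaite df ≈ 36.28
p-value = P(T ≤ -1.422) ≈ 0.082
Since p ≈ 0.082 > α = 0.05, fail to reject H0; the evidence is not statistically significant.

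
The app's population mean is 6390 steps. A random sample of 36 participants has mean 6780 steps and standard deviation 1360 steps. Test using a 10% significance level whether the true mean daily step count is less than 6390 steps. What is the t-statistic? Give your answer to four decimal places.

1.7206

H0: μ = 6390; H1: μ < 6390 (one-sample t-test, left-tailed).
t = (x̄ − μ₀)/(s/√n) = (6780 − 6390)/(1360/√36) = 1.7206
df = n − 1 = 35
p-value = P(T ≤ 1.7206) ≈ 0.953
Since p ≈ 0.953 > α = 0.1, fail to reject H0; the evidence is not statistically significant.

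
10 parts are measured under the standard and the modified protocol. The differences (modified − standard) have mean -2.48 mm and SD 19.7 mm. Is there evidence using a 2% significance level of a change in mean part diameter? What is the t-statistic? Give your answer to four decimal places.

H0: μ_d = 0; H1: μ_d ≠ 0 (paired t-test on the differences, two-sided).
t = d̄/(s_d/√n) = -2.48/(19.7/√10) = -0.3981
df = n − 1 = 9
Two-sided p-value ≈ 0.700
Since p ≈ 0.700 > α = 0.02, fail to reject H0; the data do not provide sufficient evidence against H0.

-0.3981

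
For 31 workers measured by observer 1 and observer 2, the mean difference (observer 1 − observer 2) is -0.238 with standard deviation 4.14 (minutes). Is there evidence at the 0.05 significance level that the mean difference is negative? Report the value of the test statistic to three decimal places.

H0: μ_d = 0; H1: μ_d < 0 (paired t-test on the differences, left-tailed).
t = d̄/(s_d/√n) = -0.238/(4.14/√31) = -0.320
df = n − 1 = 30
p-value = P(T ≤ -0.320) ≈ 0.3756
Since p ≈ 0.3756 > α = 0.05, fail to reject H0; the evidence is not statistically significant.

-0.320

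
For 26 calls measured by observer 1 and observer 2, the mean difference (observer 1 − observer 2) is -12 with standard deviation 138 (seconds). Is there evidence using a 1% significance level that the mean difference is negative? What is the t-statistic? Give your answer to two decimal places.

-0.44

H0: μ_d = 0; H1: μ_d < 0 (paired t-test on the differences, left-tailed).
t = d̄/(s_d/√n) = -12/(138/√26) = -0.44
df = n − 1 = 25
p-value = P(T ≤ -0.44) ≈ 0.3306
Since p ≈ 0.3306 > α = 0.01, fail to reject H0; the data do not provide sufficient evidence against H0.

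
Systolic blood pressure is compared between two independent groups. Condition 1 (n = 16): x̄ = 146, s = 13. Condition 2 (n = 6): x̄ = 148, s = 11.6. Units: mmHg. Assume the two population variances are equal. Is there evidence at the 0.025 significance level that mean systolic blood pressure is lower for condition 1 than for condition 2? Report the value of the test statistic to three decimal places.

Let group 1 = condition 1, group 2 = condition 2. H0: μ_1 = μ_2; H1: μ_1 < μ_2 (two-sample pooled-variance t-test, left-tailed).
s_p² = [(16−1)·13² + (6−1)·11.6²]/(16+6−2) = 160.39
t = (146 − 148)/√[160.39·(1/16 + 1/6)] = -0.330
df = n₁ + n₂ − 2 = 20
p-value = P(T ≤ -0.330) ≈ 0.3725
Since p ≈ 0.3725 > α = 0.025, fail to reject H0; the evidence is not statistically significant.

-0.330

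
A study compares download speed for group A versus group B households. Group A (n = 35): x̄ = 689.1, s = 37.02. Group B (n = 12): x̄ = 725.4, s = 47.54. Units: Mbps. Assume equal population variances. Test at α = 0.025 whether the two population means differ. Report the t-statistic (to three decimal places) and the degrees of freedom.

t = -2.723, df = 45

Let group 1 = group A, group 2 = group B. H0: μ_1 = μ_2; H1: μ_1 ≠ μ_2 (two-sample pooled-variance t-test, two-sided).
s_p² = [(35−1)·37.02² + (12−1)·47.54²]/(35+12−2) = 1587.93
t = (689.1 − 725.4)/√[1587.93·(1/35 + 1/12)] = -2.723
df = n₁ + n₂ − 2 = 45
Two-sided p-value ≈ 0.0092
Since p ≈ 0.0092 < α = 0.025, reject H0; the data support H1.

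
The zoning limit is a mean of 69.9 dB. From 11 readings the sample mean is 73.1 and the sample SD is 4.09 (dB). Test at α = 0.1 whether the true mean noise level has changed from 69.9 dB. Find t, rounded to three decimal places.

H0: μ = 69.9; H1: μ ≠ 69.9 (one-sample t-test, two-sided).
t = (x̄ − μ₀)/(s/√n) = (73.1 − 69.9)/(4.09/√11) = 2.595
df = n − 1 = 10
Two-sided p-value ≈ 0.027
Since p ≈ 0.027 < α = 0.1, reject H0; the evidence is statistically significant.

2.595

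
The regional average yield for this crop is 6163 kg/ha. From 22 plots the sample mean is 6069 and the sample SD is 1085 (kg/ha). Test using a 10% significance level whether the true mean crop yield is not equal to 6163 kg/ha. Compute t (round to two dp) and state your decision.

H0: μ = 6163; H1: μ ≠ 6163 (one-sample t-test, two-sided).
t = (x̄ − μ₀)/(s/√n) = (6069 − 6163)/(1085/√22) = -0.41
df = n − 1 = 21
Two-sided p-value ≈ 0.689
Since p ≈ 0.689 > α = 0.1, fail to reject H0; the data do not provide sufficient evidence against H0.

t = -0.41; fail to reject H0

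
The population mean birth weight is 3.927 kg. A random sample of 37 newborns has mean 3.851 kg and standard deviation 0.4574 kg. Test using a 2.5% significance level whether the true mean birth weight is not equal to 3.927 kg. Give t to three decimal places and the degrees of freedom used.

t = -1.011, df = 36

H0: μ = 3.927; H1: μ ≠ 3.927 (one-sample t-test, two-sided).
t = (x̄ − μ₀)/(s/√n) = (3.851 − 3.927)/(0.4574/√37) = -1.011
df = n − 1 = 36
Two-sided p-value ≈ 0.3189
Since p ≈ 0.3189 > α = 0.025, fail to reject H0; the evidence is not statistically significant.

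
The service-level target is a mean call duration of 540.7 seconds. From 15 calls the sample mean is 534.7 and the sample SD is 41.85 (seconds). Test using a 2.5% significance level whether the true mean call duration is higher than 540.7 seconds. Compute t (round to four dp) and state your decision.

t = -0.5553; fail to reject H0

H0: μ = 540.7; H1: μ > 540.7 (one-sample t-test, right-tailed).
t = (x̄ − μ₀)/(s/√n) = (534.7 − 540.7)/(41.85/√15) = -0.5553
df = n − 1 = 14
p-value = P(T ≥ -0.5553) ≈ 0.706
Since p ≈ 0.706 > α = 0.025, fail to reject H0; the data do not provide sufficient evidence against H0.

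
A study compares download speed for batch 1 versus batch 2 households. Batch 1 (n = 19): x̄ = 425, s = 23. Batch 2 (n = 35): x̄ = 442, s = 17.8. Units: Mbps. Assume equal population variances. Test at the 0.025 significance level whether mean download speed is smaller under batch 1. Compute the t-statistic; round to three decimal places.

-3.020

Let group 1 = batch 1, group 2 = batch 2. H0: μ_1 = μ_2; H1: μ_1 < μ_2 (two-sample pooled-variance t-test, left-tailed).
s_p² = [(19−1)·23² + (35−1)·17.8²]/(19+35−2) = 390.28
t = (425 − 442)/√[390.28·(1/19 + 1/35)] = -3.020
df = n₁ + n₂ − 2 = 52
p-value = P(T ≤ -3.020) ≈ 0.0020
Since p ≈ 0.0020 < α = 0.025, reject H0; the data support H1.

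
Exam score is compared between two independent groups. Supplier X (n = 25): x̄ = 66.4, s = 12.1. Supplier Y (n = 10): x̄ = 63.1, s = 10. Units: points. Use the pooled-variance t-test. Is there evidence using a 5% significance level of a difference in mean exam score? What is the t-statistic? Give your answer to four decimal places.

Let group 1 = supplier X, group 2 = supplier Y. H0: μ_1 = μ_2; H1: μ_1 ≠ μ_2 (two-sample pooled-variance t-test, two-sided).
s_p² = [(25−1)·12.1² + (10−1)·10²]/(25+10−2) = 133.753
t = (66.4 − 63.1)/√[133.753·(1/25 + 1/10)] = 0.7626
df = n₁ + n₂ − 2 = 33
Two-sided p-value ≈ 0.4511
Since p ≈ 0.4511 > α = 0.05, fail to reject H0; the evidence is not statistically significant.

0.7626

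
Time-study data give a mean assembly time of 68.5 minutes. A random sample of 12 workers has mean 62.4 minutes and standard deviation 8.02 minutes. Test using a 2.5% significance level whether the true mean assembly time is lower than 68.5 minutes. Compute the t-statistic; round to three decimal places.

-2.635

H0: μ = 68.5; H1: μ < 68.5 (one-sample t-test, left-tailed).
t = (x̄ − μ₀)/(s/√n) = (62.4 − 68.5)/(8.02/√12) = -2.635
df = n − 1 = 11
p-value = P(T ≤ -2.635) ≈ 0.012
Since p ≈ 0.012 < α = 0.025, reject H0; the data support H1.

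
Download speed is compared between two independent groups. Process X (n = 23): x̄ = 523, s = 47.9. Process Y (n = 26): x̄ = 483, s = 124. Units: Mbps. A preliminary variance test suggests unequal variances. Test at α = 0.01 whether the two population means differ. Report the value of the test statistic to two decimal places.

Let group 1 = process X, group 2 = process Y. H0: μ_1 = μ_2; H1: μ_1 ≠ μ_2 (Welch's two-sample t-test, two-sided).
t = (x̄_1 − x̄_2)/√(s_1²/n_1 + s_2²/n_2) = (523 − 483)/√(47.9²/23 + 124²/26) = 1.52
Welch–Satterthwaite df ≈ 33.08
Two-sided p-value ≈ 0.138
Since p ≈ 0.138 > α = 0.01, fail to reject H0; the data do not provide sufficient evidence against H0.

1.52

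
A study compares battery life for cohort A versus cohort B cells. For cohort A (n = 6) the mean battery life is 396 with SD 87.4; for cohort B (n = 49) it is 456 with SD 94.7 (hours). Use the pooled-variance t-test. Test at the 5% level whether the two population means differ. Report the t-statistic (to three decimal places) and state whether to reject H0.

t = -1.475; fail to reject H0

Let group 1 = cohort A, group 2 = cohort B. H0: μ_1 = μ_2; H1: μ_1 ≠ μ_2 (two-sample pooled-variance t-test, two-sided).
s_p² = [(6−1)·87.4² + (49−1)·94.7²]/(6+49−2) = 8842.68
t = (396 − 456)/√[8842.68·(1/6 + 1/49)] = -1.475
df = n₁ + n₂ − 2 = 53
Two-sided p-value ≈ 0.1461
Since p ≈ 0.1461 > α = 0.05, fail to reject H0; the evidence is not statistically significant.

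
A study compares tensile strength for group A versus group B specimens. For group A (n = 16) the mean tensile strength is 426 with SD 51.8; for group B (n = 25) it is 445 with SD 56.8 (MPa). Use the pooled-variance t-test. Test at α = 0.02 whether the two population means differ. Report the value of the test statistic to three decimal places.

-1.080

Let group 1 = group A, group 2 = group B. H0: μ_1 = μ_2; H1: μ_1 ≠ μ_2 (two-sample pooled-variance t-test, two-sided).
s_p² = [(16−1)·51.8² + (25−1)·56.8²]/(16+25−2) = 3017.39
t = (426 − 445)/√[3017.39·(1/16 + 1/25)] = -1.080
df = n₁ + n₂ − 2 = 39
Two-sided p-value ≈ 0.2866
Since p ≈ 0.2866 > α = 0.02, fail to reject H0; the evidence is not statistically significant.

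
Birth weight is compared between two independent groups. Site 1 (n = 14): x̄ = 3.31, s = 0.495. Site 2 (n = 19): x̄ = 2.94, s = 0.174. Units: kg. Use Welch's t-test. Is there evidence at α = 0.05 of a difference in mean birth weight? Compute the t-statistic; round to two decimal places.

2.68

Let group 1 = site 1, group 2 = site 2. H0: μ_1 = μ_2; H1: μ_1 ≠ μ_2 (Welch's two-sample t-test, two-sided).
t = (x̄_1 − x̄_2)/√(s_1²/n_1 + s_2²/n_2) = (3.31 − 2.94)/√(0.495²/14 + 0.174²/19) = 2.68
Welch–Satterthwaite df ≈ 15.38
Two-sided p-value ≈ 0.017
Since p ≈ 0.017 < α = 0.05, reject H0; the data support H1.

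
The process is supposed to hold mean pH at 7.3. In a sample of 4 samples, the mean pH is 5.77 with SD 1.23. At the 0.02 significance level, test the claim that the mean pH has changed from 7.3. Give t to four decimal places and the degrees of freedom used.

H0: μ = 7.3; H1: μ ≠ 7.3 (one-sample t-test, two-sided).
t = (x̄ − μ₀)/(s/√n) = (5.77 − 7.3)/(1.23/√4) = -2.4878
df = n − 1 = 3
Two-sided p-value ≈ 0.0887
Since p ≈ 0.0887 > α = 0.02, fail to reject H0; the evidence is not statistically significant.

t = -2.4878, df = 3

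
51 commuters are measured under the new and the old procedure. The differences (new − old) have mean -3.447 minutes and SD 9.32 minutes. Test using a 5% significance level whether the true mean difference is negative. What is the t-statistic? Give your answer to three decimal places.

H0: μ_d = 0; H1: μ_d < 0 (paired t-test on the differences, left-tailed).
t = d̄/(s_d/√n) = -3.447/(9.32/√51) = -2.641
df = n − 1 = 50
p-value = P(T ≤ -2.641) ≈ 0.0055
Since p ≈ 0.0055 < α = 0.05, reject H0; the evidence is statistically significant.

-2.641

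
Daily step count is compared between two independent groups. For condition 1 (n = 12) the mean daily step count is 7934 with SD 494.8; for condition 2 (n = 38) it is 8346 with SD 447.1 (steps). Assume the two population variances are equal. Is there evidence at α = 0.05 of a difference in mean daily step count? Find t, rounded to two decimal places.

-2.71

Let group 1 = condition 1, group 2 = condition 2. H0: μ_1 = μ_2; H1: μ_1 ≠ μ_2 (two-sample pooled-variance t-test, two-sided).
s_p² = [(12−1)·494.8² + (38−1)·447.1²]/(12+38−2) = 210195
t = (7934 − 8346)/√[210195·(1/12 + 1/38)] = -2.71
df = n₁ + n₂ − 2 = 48
Two-sided p-value ≈ 0.009
Since p ≈ 0.009 < α = 0.05, reject H0; the evidence is statistically significant.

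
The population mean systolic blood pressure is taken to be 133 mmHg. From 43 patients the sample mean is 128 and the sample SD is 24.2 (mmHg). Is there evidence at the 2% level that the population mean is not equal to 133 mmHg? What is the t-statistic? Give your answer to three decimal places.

-1.355

H0: μ = 133; H1: μ ≠ 133 (one-sample t-test, two-sided).
t = (x̄ − μ₀)/(s/√n) = (128 − 133)/(24.2/√43) = -1.355
df = n − 1 = 42
Two-sided p-value ≈ 0.183
Since p ≈ 0.183 > α = 0.02, fail to reject H0; the data do not provide sufficient evidence against H0.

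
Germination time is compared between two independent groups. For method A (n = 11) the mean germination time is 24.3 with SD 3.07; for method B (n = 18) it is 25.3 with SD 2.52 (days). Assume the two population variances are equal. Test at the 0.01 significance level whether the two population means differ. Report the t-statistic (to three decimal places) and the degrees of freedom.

Let group 1 = method A, group 2 = method B. H0: μ_1 = μ_2; H1: μ_1 ≠ μ_2 (two-sample pooled-variance t-test, two-sided).
s_p² = [(11−1)·3.07² + (18−1)·2.52²]/(11+18−2) = 7.4891
t = (24.3 − 25.3)/√[7.4891·(1/11 + 1/18)] = -0.955
df = n₁ + n₂ − 2 = 27
Two-sided p-value ≈ 0.348
Since p ≈ 0.348 > α = 0.01, fail to reject H0; the evidence is not statistically significant.

t = -0.955, df = 27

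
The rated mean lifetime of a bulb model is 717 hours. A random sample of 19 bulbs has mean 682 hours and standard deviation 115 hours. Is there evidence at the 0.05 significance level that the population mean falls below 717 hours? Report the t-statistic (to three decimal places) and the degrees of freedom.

t = -1.327, df = 18

H0: μ = 717; H1: μ < 717 (one-sample t-test, left-tailed).
t = (x̄ − μ₀)/(s/√n) = (682 − 717)/(115/√19) = -1.327
df = n − 1 = 18
p-value = P(T ≤ -1.327) ≈ 0.1006
Since p ≈ 0.1006 > α = 0.05, fail to reject H0; the evidence is not statistically significant.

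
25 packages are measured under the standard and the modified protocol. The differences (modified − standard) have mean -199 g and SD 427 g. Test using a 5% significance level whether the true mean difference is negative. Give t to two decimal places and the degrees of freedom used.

H0: μ_d = 0; H1: μ_d < 0 (paired t-test on the differences, left-tailed).
t = d̄/(s_d/√n) = -199/(427/√25) = -2.33
df = n − 1 = 24
p-value = P(T ≤ -2.33) ≈ 0.0143
Since p ≈ 0.0143 < α = 0.05, reject H0; the data support H1.

t = -2.33, df = 24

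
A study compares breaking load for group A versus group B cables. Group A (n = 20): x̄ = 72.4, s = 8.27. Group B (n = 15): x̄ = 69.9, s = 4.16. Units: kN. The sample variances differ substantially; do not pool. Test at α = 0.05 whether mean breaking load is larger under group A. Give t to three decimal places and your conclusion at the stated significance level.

Let group 1 = group A, group 2 = group B. H0: μ_1 = μ_2; H1: μ_1 > μ_2 (Welch's two-sample t-test, right-tailed).
t = (x̄_1 − x̄_2)/√(s_1²/n_1 + s_2²/n_2) = (72.4 − 69.9)/√(8.27²/20 + 4.16²/15) = 1.169
Welch–Satterthwaite df ≈ 29.44
p-value = P(T ≥ 1.169) ≈ 0.126
Since p ≈ 0.126 > α = 0.05, fail to reject H0; the evidence is not statistically significant.

t = 1.169; fail to reject H0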